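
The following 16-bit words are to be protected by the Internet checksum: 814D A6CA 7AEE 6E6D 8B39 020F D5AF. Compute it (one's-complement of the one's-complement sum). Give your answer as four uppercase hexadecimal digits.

8B93

One's-complement addition (fold any carry out of bit 15 back into bit 0):
  0x814D + 0xA6CA = 0x12817 → wrap carry → 0x2818
  0x2818 + 0x7AEE = 0x0A306
  0xA306 + 0x6E6D = 0x11173 → wrap carry → 0x1174
  0x1174 + 0x8B39 = 0x09CAD
  0x9CAD + 0x020F = 0x09EBC
  0x9EBC + 0xD5AF = 0x1746B → wrap carry → 0x746C
One's-complement sum = 0x746C.
Checksum = ~0x746C & 0xFFFF = 0x8B93.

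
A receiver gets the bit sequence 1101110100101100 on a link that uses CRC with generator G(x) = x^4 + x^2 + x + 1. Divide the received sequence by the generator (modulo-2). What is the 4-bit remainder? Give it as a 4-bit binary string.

0010

Modulo-2 division of 1101110100101100 by 10111:
  pos 0: 11011 XOR 10111 = 01100
  pos 1: 11001 XOR 10111 = 01110
  pos 2: 11100 XOR 10111 = 01011
  pos 3: 10111 XOR 10111 = 00000
  pos 10: 10110 XOR 10111 = 00001
Remainder = 0010 (nonzero — an error is detected).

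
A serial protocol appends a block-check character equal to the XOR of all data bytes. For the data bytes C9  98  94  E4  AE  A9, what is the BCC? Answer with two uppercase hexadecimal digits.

XOR the bytes together:
  start with 0xC9
  0xC9 ⊕ 0x98 = 0x51
  0x51 ⊕ 0x94 = 0xC5
  0xC5 ⊕ 0xE4 = 0x21
  0x21 ⊕ 0xAE = 0x8F
  0x8F ⊕ 0xA9 = 0x26

26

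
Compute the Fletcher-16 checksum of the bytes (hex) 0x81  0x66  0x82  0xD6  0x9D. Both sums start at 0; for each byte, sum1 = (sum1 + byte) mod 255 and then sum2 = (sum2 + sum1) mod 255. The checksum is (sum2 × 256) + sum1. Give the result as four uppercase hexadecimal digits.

Running sums (mod 255):
  after byte 0 (0x81): sum1=129, sum2=129
  after byte 1 (0x66): sum1=231, sum2=105
  after byte 2 (0x82): sum1=106, sum2=211
  after byte 3 (0xD6): sum1=65, sum2=21
  after byte 4 (0x9D): sum1=222, sum2=243
Checksum = sum2·256 + sum1 = 243·256 + 222 = 62430 = 0xF3DE.

F3DE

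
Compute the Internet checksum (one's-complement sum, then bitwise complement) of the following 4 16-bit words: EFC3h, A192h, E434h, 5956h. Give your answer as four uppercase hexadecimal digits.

One's-complement addition (fold any carry out of bit 15 back into bit 0):
  0xEFC3 + 0xA192 = 0x19155 → wrap carry → 0x9156
  0x9156 + 0xE434 = 0x1758A → wrap carry → 0x758B
  0x758B + 0x5956 = 0x0CEE1
One's-complement sum = 0xCEE1.
Checksum = ~0xCEE1 & 0xFFFF = 0x311E.

311E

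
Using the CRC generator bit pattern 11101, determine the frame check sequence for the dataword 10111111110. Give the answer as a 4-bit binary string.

Append 4 zeros: 101111111100000. Divide by 11101 (XOR where the leading bit is 1):
  pos 0: 10111 XOR 11101 = 01010
  pos 1: 10101 XOR 11101 = 01000
  pos 2: 10001 XOR 11101 = 01100
  pos 3: 11001 XOR 11101 = 00100
  pos 5: 10011 XOR 11101 = 01110
  pos 6: 11100 XOR 11101 = 00001
  pos 10: 10000 XOR 11101 = 01101
Remainder (last 4 bits) = 1101. This is the CRC / FCS.

1101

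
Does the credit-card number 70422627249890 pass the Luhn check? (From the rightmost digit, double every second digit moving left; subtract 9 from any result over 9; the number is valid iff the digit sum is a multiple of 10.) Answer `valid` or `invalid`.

valid

From the right, keep odd positions and double even positions (subtract 9 from any doubled value over 9):
  doubled (positions 2,4,...): 9 9 4 4 4 8 5 → sum 43
  kept (positions 1,3,...): 0 8 4 7 6 2 0 → sum 27
Total = 70.
70 mod 10 = 0, so the number is valid.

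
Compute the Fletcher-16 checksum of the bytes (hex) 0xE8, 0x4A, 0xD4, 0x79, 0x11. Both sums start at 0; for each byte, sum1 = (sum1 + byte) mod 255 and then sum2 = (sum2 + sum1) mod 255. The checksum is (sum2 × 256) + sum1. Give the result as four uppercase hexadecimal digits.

Running sums (mod 255):
  after byte 0 (0xE8): sum1=232, sum2=232
  after byte 1 (0x4A): sum1=51, sum2=28
  after byte 2 (0xD4): sum1=8, sum2=36
  after byte 3 (0x79): sum1=129, sum2=165
  after byte 4 (0x11): sum1=146, sum2=56
Checksum = sum2·256 + sum1 = 56·256 + 146 = 14482 = 0x3892.

3892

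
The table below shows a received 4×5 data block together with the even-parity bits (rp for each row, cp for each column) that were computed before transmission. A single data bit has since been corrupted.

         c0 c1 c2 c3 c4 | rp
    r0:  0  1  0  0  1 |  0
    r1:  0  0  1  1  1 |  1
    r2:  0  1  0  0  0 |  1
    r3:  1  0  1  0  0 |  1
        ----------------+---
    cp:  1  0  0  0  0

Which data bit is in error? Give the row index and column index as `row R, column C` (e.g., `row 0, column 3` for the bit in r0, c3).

row 3, column 3

Recompute each row's even parity and compare to rp:
  r0: data parity 0, sent rp 0 → ok
  r1: data parity 1, sent rp 1 → ok
  r2: data parity 1, sent rp 1 → ok
  r3: data parity 0, sent rp 1 → mismatch
Recompute each column's even parity and compare to cp:
  c0: data parity 1, sent cp 1 → ok
  c1: data parity 0, sent cp 0 → ok
  c2: data parity 0, sent cp 0 → ok
  c3: data parity 1, sent cp 0 → mismatch
  c4: data parity 0, sent cp 0 → ok
Exactly one row (r3) and one column (c3) fail → the flipped bit is at their intersection.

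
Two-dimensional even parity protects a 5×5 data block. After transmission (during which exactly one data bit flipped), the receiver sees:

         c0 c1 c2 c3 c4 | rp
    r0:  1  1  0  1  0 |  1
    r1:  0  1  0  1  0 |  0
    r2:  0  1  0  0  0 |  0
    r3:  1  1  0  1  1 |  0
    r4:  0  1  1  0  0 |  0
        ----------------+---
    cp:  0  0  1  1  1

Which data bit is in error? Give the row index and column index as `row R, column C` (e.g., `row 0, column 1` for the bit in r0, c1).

row 2, column 1

Recompute each row's even parity and compare to rp:
  r0: data parity 1, sent rp 1 → ok
  r1: data parity 0, sent rp 0 → ok
  r2: data parity 1, sent rp 0 → mismatch
  r3: data parity 0, sent rp 0 → ok
  r4: data parity 0, sent rp 0 → ok
Recompute each column's even parity and compare to cp:
  c0: data parity 0, sent cp 0 → ok
  c1: data parity 1, sent cp 0 → mismatch
  c2: data parity 1, sent cp 1 → ok
  c3: data parity 1, sent cp 1 → ok
  c4: data parity 1, sent cp 1 → ok
Exactly one row (r2) and one column (c1) fail → the flipped bit is at their intersection.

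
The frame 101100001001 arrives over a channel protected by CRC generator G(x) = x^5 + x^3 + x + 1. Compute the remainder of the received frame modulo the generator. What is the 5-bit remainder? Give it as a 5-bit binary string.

Modulo-2 division of 101100001001 by 101011:
  pos 0: 101100 XOR 101011 = 000111
  pos 3: 111001 XOR 101011 = 010010
  pos 4: 100100 XOR 101011 = 001111
  pos 6: 111101 XOR 101011 = 010110
Remainder = 10110 (nonzero — an error is detected).

10110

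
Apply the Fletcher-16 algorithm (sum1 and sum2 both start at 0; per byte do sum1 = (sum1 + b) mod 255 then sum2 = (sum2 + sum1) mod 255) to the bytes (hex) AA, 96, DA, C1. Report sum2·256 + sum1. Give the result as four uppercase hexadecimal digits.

E5DD

Running sums (mod 255):
  after byte 0 (AA): sum1=170, sum2=170
  after byte 1 (96): sum1=65, sum2=235
  after byte 2 (DA): sum1=28, sum2=8
  after byte 3 (C1): sum1=221, sum2=229
Checksum = sum2·256 + sum1 = 229·256 + 221 = 58845 = 0xE5DD.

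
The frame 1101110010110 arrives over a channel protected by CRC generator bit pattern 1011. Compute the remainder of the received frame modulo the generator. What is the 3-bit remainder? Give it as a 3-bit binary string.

110

Modulo-2 division of 1101110010110 by 1011:
  pos 0: 1101 XOR 1011 = 0110
  pos 1: 1101 XOR 1011 = 0110
  pos 2: 1101 XOR 1011 = 0110
  pos 3: 1100 XOR 1011 = 0111
  pos 4: 1110 XOR 1011 = 0101
  pos 5: 1011 XOR 1011 = 0000
Remainder = 110 (nonzero — an error is detected).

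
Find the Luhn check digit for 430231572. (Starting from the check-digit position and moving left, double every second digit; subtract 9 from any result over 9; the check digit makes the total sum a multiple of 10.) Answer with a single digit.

8

Partial digits right→left: 2 7 5 1 3 2 0 3 4
Double every second digit counting from the check-digit position (so the 1st, 3rd, 5th, ... of the partial from the right).
  doubled (with −9 where >9): 4 1 6 0 8 → sum 19
  kept as-is: 7 1 2 3 → sum 13
Total = 19 + 13 = 32.
Check digit = (10 − (32 mod 10)) mod 10 = 8.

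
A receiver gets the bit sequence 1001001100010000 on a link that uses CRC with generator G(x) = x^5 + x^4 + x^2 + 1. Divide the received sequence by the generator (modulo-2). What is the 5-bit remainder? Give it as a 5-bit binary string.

00010

Modulo-2 division of 1001001100010000 by 110101:
  pos 0: 100100 XOR 110101 = 010001
  pos 1: 100011 XOR 110101 = 010110
  pos 2: 101101 XOR 110101 = 011000
  pos 3: 110000 XOR 110101 = 000101
  pos 6: 101001 XOR 110101 = 011100
  pos 7: 111000 XOR 110101 = 001101
  pos 9: 110100 XOR 110101 = 000001
Remainder = 00010 (nonzero — an error is detected).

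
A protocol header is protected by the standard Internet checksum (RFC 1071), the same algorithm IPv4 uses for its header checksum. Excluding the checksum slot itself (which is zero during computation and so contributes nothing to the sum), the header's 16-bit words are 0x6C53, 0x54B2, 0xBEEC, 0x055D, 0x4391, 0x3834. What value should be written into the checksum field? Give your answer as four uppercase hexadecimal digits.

FEEA

One's-complement addition (fold any carry out of bit 15 back into bit 0):
  0x6C53 + 0x54B2 = 0x0C105
  0xC105 + 0xBEEC = 0x17FF1 → wrap carry → 0x7FF2
  0x7FF2 + 0x055D = 0x0854F
  0x854F + 0x4391 = 0x0C8E0
  0xC8E0 + 0x3834 = 0x10114 → wrap carry → 0x0115
One's-complement sum = 0x0115.
Checksum = ~0x0115 & 0xFFFF = 0xFEEA.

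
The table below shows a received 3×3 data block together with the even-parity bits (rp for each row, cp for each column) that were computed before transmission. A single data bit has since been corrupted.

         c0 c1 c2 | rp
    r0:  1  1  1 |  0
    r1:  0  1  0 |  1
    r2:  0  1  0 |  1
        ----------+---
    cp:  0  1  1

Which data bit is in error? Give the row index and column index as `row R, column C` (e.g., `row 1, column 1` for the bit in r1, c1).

Recompute each row's even parity and compare to rp:
  r0: data parity 1, sent rp 0 → mismatch
  r1: data parity 1, sent rp 1 → ok
  r2: data parity 1, sent rp 1 → ok
Recompute each column's even parity and compare to cp:
  c0: data parity 1, sent cp 0 → mismatch
  c1: data parity 1, sent cp 1 → ok
  c2: data parity 1, sent cp 1 → ok
Exactly one row (r0) and one column (c0) fail → the flipped bit is at their intersection.

row 0, column 0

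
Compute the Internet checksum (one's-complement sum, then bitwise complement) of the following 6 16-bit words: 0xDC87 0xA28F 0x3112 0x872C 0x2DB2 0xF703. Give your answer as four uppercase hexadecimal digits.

One's-complement addition (fold any carry out of bit 15 back into bit 0):
  0xDC87 + 0xA28F = 0x17F16 → wrap carry → 0x7F17
  0x7F17 + 0x3112 = 0x0B029
  0xB029 + 0x872C = 0x13755 → wrap carry → 0x3756
  0x3756 + 0x2DB2 = 0x06508
  0x6508 + 0xF703 = 0x15C0B → wrap carry → 0x5C0C
One's-complement sum = 0x5C0C.
Checksum = ~0x5C0C & 0xFFFF = 0xA3F3.

A3F3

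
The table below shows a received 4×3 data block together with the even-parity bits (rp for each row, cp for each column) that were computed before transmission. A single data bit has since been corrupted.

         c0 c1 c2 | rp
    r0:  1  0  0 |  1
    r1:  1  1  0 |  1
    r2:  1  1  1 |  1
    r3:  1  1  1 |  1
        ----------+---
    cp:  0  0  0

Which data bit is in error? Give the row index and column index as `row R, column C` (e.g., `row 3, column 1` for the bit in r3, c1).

Recompute each row's even parity and compare to rp:
  r0: data parity 1, sent rp 1 → ok
  r1: data parity 0, sent rp 1 → mismatch
  r2: data parity 1, sent rp 1 → ok
  r3: data parity 1, sent rp 1 → ok
Recompute each column's even parity and compare to cp:
  c0: data parity 0, sent cp 0 → ok
  c1: data parity 1, sent cp 0 → mismatch
  c2: data parity 0, sent cp 0 → ok
Exactly one row (r1) and one column (c1) fail → the flipped bit is at their intersection.

row 1, column 1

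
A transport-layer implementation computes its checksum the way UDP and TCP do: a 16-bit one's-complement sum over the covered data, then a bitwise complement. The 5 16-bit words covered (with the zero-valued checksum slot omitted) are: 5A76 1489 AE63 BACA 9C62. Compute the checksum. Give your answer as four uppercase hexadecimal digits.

8B6F

One's-complement addition (fold any carry out of bit 15 back into bit 0):
  0x5A76 + 0x1489 = 0x06EFF
  0x6EFF + 0xAE63 = 0x11D62 → wrap carry → 0x1D63
  0x1D63 + 0xBACA = 0x0D82D
  0xD82D + 0x9C62 = 0x1748F → wrap carry → 0x7490
One's-complement sum = 0x7490.
Checksum = ~0x7490 & 0xFFFF = 0x8B6F.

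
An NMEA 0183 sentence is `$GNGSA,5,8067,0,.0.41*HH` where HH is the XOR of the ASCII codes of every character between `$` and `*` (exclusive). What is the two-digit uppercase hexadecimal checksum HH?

XOR the ASCII codes of the payload characters:
  'G' = 0x47 → acc = 0x47
  'N' = 0x4E → acc = 0x09
  'G' = 0x47 → acc = 0x4E
  'S' = 0x53 → acc = 0x1D
  'A' = 0x41 → acc = 0x5C
  ',' = 0x2C → acc = 0x70
  '5' = 0x35 → acc = 0x45
  ',' = 0x2C → acc = 0x69
  '8' = 0x38 → acc = 0x51
  '0' = 0x30 → acc = 0x61
  '6' = 0x36 → acc = 0x57
  '7' = 0x37 → acc = 0x60
  ',' = 0x2C → acc = 0x4C
  '0' = 0x30 → acc = 0x7C
  ',' = 0x2C → acc = 0x50
  '.' = 0x2E → acc = 0x7E
  '0' = 0x30 → acc = 0x4E
  '.' = 0x2E → acc = 0x60
  '4' = 0x34 → acc = 0x54
  '1' = 0x31 → acc = 0x65
Checksum = 0x65.

65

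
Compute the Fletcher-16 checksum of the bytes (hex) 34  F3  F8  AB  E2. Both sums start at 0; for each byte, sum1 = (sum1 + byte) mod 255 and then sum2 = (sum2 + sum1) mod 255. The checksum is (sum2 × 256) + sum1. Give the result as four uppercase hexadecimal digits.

F9AF

Running sums (mod 255):
  after byte 0 (34): sum1=52, sum2=52
  after byte 1 (F3): sum1=40, sum2=92
  after byte 2 (F8): sum1=33, sum2=125
  after byte 3 (AB): sum1=204, sum2=74
  after byte 4 (E2): sum1=175, sum2=249
Checksum = sum2·256 + sum1 = 249·256 + 175 = 63919 = 0xF9AF.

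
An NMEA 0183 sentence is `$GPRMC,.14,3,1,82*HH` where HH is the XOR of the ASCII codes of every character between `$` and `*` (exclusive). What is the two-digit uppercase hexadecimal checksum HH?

XOR the ASCII codes of the payload characters:
  'G' = 0x47 → acc = 0x47
  'P' = 0x50 → acc = 0x17
  'R' = 0x52 → acc = 0x45
  'M' = 0x4D → acc = 0x08
  'C' = 0x43 → acc = 0x4B
  ',' = 0x2C → acc = 0x67
  '.' = 0x2E → acc = 0x49
  '1' = 0x31 → acc = 0x78
  '4' = 0x34 → acc = 0x4C
  ',' = 0x2C → acc = 0x60
  '3' = 0x33 → acc = 0x53
  ',' = 0x2C → acc = 0x7F
  '1' = 0x31 → acc = 0x4E
  ',' = 0x2C → acc = 0x62
  '8' = 0x38 → acc = 0x5A
  '2' = 0x32 → acc = 0x68
Checksum = 0x68.

68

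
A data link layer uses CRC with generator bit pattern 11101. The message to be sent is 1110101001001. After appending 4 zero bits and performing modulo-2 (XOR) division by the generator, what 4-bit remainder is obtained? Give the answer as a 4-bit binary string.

0100

Append 4 zeros: 11101010010010000. Divide by 11101 (XOR where the leading bit is 1):
  pos 0: 11101 XOR 11101 = 00000
  pos 6: 10010 XOR 11101 = 01111
  pos 7: 11110 XOR 11101 = 00011
  pos 10: 11100 XOR 11101 = 00001
Remainder (last 4 bits) = 0100. This is the CRC / FCS.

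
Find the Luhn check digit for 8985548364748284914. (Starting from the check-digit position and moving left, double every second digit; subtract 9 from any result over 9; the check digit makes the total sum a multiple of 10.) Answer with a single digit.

Partial digits right→left: 4 1 9 4 8 2 8 4 7 4 6 3 8 4 5 5 8 9 8
Double every second digit counting from the check-digit position (so the 1st, 3rd, 5th, ... of the partial from the right).
  doubled (with −9 where >9): 8 9 7 7 5 3 7 1 7 7 → sum 61
  kept as-is: 1 4 2 4 4 3 4 5 9 → sum 36
Total = 61 + 36 = 97.
Check digit = (10 − (97 mod 10)) mod 10 = 3.

3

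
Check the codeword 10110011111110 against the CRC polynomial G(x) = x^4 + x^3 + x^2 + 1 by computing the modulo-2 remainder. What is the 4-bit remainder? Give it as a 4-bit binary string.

Modulo-2 division of 10110011111110 by 11101:
  pos 0: 10110 XOR 11101 = 01011
  pos 1: 10110 XOR 11101 = 01011
  pos 2: 10111 XOR 11101 = 01010
  pos 3: 10101 XOR 11101 = 01000
  pos 4: 10001 XOR 11101 = 01100
  pos 5: 11001 XOR 11101 = 00100
  pos 7: 10011 XOR 11101 = 01110
  pos 8: 11101 XOR 11101 = 00000
Remainder = 0000 (zero — the frame passes the CRC check).

0000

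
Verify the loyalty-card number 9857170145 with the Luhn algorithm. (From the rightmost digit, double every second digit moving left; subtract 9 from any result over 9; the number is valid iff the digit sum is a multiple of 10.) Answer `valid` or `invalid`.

invalid

From the right, keep odd positions and double even positions (subtract 9 from any doubled value over 9):
  doubled (positions 2,4,...): 8 0 2 1 9 → sum 20
  kept (positions 1,3,...): 5 1 7 7 8 → sum 28
Total = 48.
48 mod 10 = 8, so the number is invalid.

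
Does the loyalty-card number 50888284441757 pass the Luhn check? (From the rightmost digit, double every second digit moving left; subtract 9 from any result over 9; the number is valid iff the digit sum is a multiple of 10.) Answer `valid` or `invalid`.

From the right, keep odd positions and double even positions (subtract 9 from any doubled value over 9):
  doubled (positions 2,4,...): 1 2 8 7 7 7 1 → sum 33
  kept (positions 1,3,...): 7 7 4 4 2 8 0 → sum 32
Total = 65.
65 mod 10 = 5, so the number is invalid.

invalid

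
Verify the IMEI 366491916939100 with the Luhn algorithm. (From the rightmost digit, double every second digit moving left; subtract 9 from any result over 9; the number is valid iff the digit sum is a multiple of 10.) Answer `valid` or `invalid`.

valid

From the right, keep odd positions and double even positions (subtract 9 from any doubled value over 9):
  doubled (positions 2,4,...): 0 9 9 2 2 8 3 → sum 33
  kept (positions 1,3,...): 0 1 3 6 9 9 6 3 → sum 37
Total = 70.
70 mod 10 = 0, so the number is valid.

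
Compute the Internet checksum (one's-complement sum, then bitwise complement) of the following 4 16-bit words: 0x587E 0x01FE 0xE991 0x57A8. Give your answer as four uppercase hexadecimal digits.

One's-complement addition (fold any carry out of bit 15 back into bit 0):
  0x587E + 0x01FE = 0x05A7C
  0x5A7C + 0xE991 = 0x1440D → wrap carry → 0x440E
  0x440E + 0x57A8 = 0x09BB6
One's-complement sum = 0x9BB6.
Checksum = ~0x9BB6 & 0xFFFF = 0x6449.

6449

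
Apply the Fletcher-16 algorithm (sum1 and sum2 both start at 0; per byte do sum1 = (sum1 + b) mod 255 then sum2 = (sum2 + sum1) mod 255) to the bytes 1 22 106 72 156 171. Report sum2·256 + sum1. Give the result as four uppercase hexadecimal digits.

DB12

Running sums (mod 255):
  after byte 0 (1): sum1=1, sum2=1
  after byte 1 (22): sum1=23, sum2=24
  after byte 2 (106): sum1=129, sum2=153
  after byte 3 (72): sum1=201, sum2=99
  after byte 4 (156): sum1=102, sum2=201
  after byte 5 (171): sum1=18, sum2=219
Checksum = sum2·256 + sum1 = 219·256 + 18 = 56082 = 0xDB12.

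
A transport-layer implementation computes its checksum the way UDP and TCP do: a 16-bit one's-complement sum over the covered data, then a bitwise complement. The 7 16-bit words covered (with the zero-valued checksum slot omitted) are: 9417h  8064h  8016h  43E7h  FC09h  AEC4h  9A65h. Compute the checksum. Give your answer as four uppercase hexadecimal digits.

One's-complement addition (fold any carry out of bit 15 back into bit 0):
  0x9417 + 0x8064 = 0x1147B → wrap carry → 0x147C
  0x147C + 0x8016 = 0x09492
  0x9492 + 0x43E7 = 0x0D879
  0xD879 + 0xFC09 = 0x1D482 → wrap carry → 0xD483
  0xD483 + 0xAEC4 = 0x18347 → wrap carry → 0x8348
  0x8348 + 0x9A65 = 0x11DAD → wrap carry → 0x1DAE
One's-complement sum = 0x1DAE.
Checksum = ~0x1DAE & 0xFFFF = 0xE251.

E251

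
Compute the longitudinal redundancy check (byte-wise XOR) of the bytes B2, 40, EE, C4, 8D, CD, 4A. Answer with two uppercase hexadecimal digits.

D2

XOR the bytes together:
  start with 0xB2
  0xB2 ⊕ 0x40 = 0xF2
  0xF2 ⊕ 0xEE = 0x1C
  0x1C ⊕ 0xC4 = 0xD8
  0xD8 ⊕ 0x8D = 0x55
  0x55 ⊕ 0xCD = 0x98
  0x98 ⊕ 0x4A = 0xD2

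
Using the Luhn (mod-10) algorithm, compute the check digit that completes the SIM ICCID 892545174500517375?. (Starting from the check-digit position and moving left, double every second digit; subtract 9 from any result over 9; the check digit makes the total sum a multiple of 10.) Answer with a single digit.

Partial digits right→left: 5 7 3 7 1 5 0 0 5 4 7 1 5 4 5 2 9 8
Double every second digit counting from the check-digit position (so the 1st, 3rd, 5th, ... of the partial from the right).
  doubled (with −9 where >9): 1 6 2 0 1 5 1 1 9 → sum 26
  kept as-is: 7 7 5 0 4 1 4 2 8 → sum 38
Total = 26 + 38 = 64.
Check digit = (10 − (64 mod 10)) mod 10 = 6.

6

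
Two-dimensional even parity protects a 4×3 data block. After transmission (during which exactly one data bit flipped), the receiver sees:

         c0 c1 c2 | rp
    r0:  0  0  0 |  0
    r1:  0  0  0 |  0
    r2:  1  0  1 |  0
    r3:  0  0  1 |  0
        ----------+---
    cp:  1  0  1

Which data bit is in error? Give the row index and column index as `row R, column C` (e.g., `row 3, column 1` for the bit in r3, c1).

Recompute each row's even parity and compare to rp:
  r0: data parity 0, sent rp 0 → ok
  r1: data parity 0, sent rp 0 → ok
  r2: data parity 0, sent rp 0 → ok
  r3: data parity 1, sent rp 0 → mismatch
Recompute each column's even parity and compare to cp:
  c0: data parity 1, sent cp 1 → ok
  c1: data parity 0, sent cp 0 → ok
  c2: data parity 0, sent cp 1 → mismatch
Exactly one row (r3) and one column (c2) fail → the flipped bit is at their intersection.

row 3, column 2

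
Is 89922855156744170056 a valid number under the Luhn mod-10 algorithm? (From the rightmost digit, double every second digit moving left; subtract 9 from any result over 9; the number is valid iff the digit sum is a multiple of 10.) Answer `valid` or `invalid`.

valid

From the right, keep odd positions and double even positions (subtract 9 from any doubled value over 9):
  doubled (positions 2,4,...): 1 0 2 8 3 2 1 4 9 7 → sum 37
  kept (positions 1,3,...): 6 0 7 4 7 5 5 8 2 9 → sum 53
Total = 90.
90 mod 10 = 0, so the number is valid.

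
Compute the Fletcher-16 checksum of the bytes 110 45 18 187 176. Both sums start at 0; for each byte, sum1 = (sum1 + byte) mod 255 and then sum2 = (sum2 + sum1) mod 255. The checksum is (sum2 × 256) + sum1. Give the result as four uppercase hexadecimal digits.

3B1A

Running sums (mod 255):
  after byte 0 (110): sum1=110, sum2=110
  after byte 1 (45): sum1=155, sum2=10
  after byte 2 (18): sum1=173, sum2=183
  after byte 3 (187): sum1=105, sum2=33
  after byte 4 (176): sum1=26, sum2=59
Checksum = sum2·256 + sum1 = 59·256 + 26 = 15130 = 0x3B1A.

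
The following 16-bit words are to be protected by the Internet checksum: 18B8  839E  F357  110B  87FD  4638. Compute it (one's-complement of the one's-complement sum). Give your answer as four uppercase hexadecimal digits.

9110

One's-complement addition (fold any carry out of bit 15 back into bit 0):
  0x18B8 + 0x839E = 0x09C56
  0x9C56 + 0xF357 = 0x18FAD → wrap carry → 0x8FAE
  0x8FAE + 0x110B = 0x0A0B9
  0xA0B9 + 0x87FD = 0x128B6 → wrap carry → 0x28B7
  0x28B7 + 0x4638 = 0x06EEF
One's-complement sum = 0x6EEF.
Checksum = ~0x6EEF & 0xFFFF = 0x9110.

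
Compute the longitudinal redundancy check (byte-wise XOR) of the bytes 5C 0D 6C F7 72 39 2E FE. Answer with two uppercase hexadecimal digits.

51

XOR the bytes together:
  start with 0x5C
  0x5C ⊕ 0x0D = 0x51
  0x51 ⊕ 0x6C = 0x3D
  0x3D ⊕ 0xF7 = 0xCA
  0xCA ⊕ 0x72 = 0xB8
  0xB8 ⊕ 0x39 = 0x81
  0x81 ⊕ 0x2E = 0xAF
  0xAF ⊕ 0xFE = 0x51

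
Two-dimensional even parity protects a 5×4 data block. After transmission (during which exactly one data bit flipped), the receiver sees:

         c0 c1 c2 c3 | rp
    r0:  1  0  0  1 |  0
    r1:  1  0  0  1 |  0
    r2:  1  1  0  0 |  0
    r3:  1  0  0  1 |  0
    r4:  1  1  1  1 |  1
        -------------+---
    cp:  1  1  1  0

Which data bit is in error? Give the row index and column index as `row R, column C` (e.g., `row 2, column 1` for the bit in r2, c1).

row 4, column 1

Recompute each row's even parity and compare to rp:
  r0: data parity 0, sent rp 0 → ok
  r1: data parity 0, sent rp 0 → ok
  r2: data parity 0, sent rp 0 → ok
  r3: data parity 0, sent rp 0 → ok
  r4: data parity 0, sent rp 1 → mismatch
Recompute each column's even parity and compare to cp:
  c0: data parity 1, sent cp 1 → ok
  c1: data parity 0, sent cp 1 → mismatch
  c2: data parity 1, sent cp 1 → ok
  c3: data parity 0, sent cp 0 → ok
Exactly one row (r4) and one column (c1) fail → the flipped bit is at their intersection.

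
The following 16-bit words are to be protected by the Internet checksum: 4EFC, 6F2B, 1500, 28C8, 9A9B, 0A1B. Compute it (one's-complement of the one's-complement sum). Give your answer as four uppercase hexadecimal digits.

5F59

One's-complement addition (fold any carry out of bit 15 back into bit 0):
  0x4EFC + 0x6F2B = 0x0BE27
  0xBE27 + 0x1500 = 0x0D327
  0xD327 + 0x28C8 = 0x0FBEF
  0xFBEF + 0x9A9B = 0x1968A → wrap carry → 0x968B
  0x968B + 0x0A1B = 0x0A0A6
One's-complement sum = 0xA0A6.
Checksum = ~0xA0A6 & 0xFFFF = 0x5F59.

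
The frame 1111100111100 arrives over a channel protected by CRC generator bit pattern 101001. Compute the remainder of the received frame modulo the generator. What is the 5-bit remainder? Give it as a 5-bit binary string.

Modulo-2 division of 1111100111100 by 101001:
  pos 0: 111110 XOR 101001 = 010111
  pos 1: 101110 XOR 101001 = 000111
  pos 4: 111111 XOR 101001 = 010110
  pos 5: 101101 XOR 101001 = 000100
Remainder = 10000 (nonzero — an error is detected).

10000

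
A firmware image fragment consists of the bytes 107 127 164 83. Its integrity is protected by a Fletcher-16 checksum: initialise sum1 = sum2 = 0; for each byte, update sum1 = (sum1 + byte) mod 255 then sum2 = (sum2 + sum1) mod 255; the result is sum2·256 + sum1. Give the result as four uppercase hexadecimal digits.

C8E2

Running sums (mod 255):
  after byte 0 (107): sum1=107, sum2=107
  after byte 1 (127): sum1=234, sum2=86
  after byte 2 (164): sum1=143, sum2=229
  after byte 3 (83): sum1=226, sum2=200
Checksum = sum2·256 + sum1 = 200·256 + 226 = 51426 = 0xC8E2.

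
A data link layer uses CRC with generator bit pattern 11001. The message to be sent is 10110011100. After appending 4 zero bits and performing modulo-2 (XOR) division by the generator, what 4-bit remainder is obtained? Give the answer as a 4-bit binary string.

Append 4 zeros: 101100111000000. Divide by 11001 (XOR where the leading bit is 1):
  pos 0: 10110 XOR 11001 = 01111
  pos 1: 11110 XOR 11001 = 00111
  pos 3: 11111 XOR 11001 = 00110
  pos 5: 11010 XOR 11001 = 00011
  pos 8: 11000 XOR 11001 = 00001
Remainder (last 4 bits) = 0100. This is the CRC / FCS.

0100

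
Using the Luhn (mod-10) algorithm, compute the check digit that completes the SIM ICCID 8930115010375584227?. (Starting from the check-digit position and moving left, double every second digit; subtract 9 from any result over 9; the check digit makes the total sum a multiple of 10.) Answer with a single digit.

1

Partial digits right→left: 7 2 2 4 8 5 5 7 3 0 1 0 5 1 1 0 3 9 8
Double every second digit counting from the check-digit position (so the 1st, 3rd, 5th, ... of the partial from the right).
  doubled (with −9 where >9): 5 4 7 1 6 2 1 2 6 7 → sum 41
  kept as-is: 2 4 5 7 0 0 1 0 9 → sum 28
Total = 41 + 28 = 69.
Check digit = (10 − (69 mod 10)) mod 10 = 1.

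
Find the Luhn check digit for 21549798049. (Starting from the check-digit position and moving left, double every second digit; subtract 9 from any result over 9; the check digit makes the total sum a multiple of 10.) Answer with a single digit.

4

Partial digits right→left: 9 4 0 8 9 7 9 4 5 1 2
Double every second digit counting from the check-digit position (so the 1st, 3rd, 5th, ... of the partial from the right).
  doubled (with −9 where >9): 9 0 9 9 1 4 → sum 32
  kept as-is: 4 8 7 4 1 → sum 24
Total = 32 + 24 = 56.
Check digit = (10 − (56 mod 10)) mod 10 = 4.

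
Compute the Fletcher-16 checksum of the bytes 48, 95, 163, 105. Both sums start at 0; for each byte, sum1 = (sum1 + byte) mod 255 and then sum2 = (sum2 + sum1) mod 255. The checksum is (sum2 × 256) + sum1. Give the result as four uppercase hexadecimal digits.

8F9C

Running sums (mod 255):
  after byte 0 (48): sum1=48, sum2=48
  after byte 1 (95): sum1=143, sum2=191
  after byte 2 (163): sum1=51, sum2=242
  after byte 3 (105): sum1=156, sum2=143
Checksum = sum2·256 + sum1 = 143·256 + 156 = 36764 = 0x8F9C.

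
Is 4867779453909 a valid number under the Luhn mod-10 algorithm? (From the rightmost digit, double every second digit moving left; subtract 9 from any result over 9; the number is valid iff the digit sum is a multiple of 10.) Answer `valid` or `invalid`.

From the right, keep odd positions and double even positions (subtract 9 from any doubled value over 9):
  doubled (positions 2,4,...): 0 6 8 5 5 7 → sum 31
  kept (positions 1,3,...): 9 9 5 9 7 6 4 → sum 49
Total = 80.
80 mod 10 = 0, so the number is valid.

valid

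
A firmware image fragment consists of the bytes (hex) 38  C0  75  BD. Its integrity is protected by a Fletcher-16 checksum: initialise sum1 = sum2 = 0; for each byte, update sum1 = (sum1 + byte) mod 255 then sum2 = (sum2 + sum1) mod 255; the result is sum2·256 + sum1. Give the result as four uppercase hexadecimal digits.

CB2C

Running sums (mod 255):
  after byte 0 (38): sum1=56, sum2=56
  after byte 1 (C0): sum1=248, sum2=49
  after byte 2 (75): sum1=110, sum2=159
  after byte 3 (BD): sum1=44, sum2=203
Checksum = sum2·256 + sum1 = 203·256 + 44 = 52012 = 0xCB2C.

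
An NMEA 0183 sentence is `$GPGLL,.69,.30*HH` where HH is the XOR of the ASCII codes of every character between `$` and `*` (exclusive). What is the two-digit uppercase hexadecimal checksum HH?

5C

XOR the ASCII codes of the payload characters:
  'G' = 0x47 → acc = 0x47
  'P' = 0x50 → acc = 0x17
  'G' = 0x47 → acc = 0x50
  'L' = 0x4C → acc = 0x1C
  'L' = 0x4C → acc = 0x50
  ',' = 0x2C → acc = 0x7C
  '.' = 0x2E → acc = 0x52
  '6' = 0x36 → acc = 0x64
  '9' = 0x39 → acc = 0x5D
  ',' = 0x2C → acc = 0x71
  '.' = 0x2E → acc = 0x5F
  '3' = 0x33 → acc = 0x6C
  '0' = 0x30 → acc = 0x5C
Checksum = 0x5C.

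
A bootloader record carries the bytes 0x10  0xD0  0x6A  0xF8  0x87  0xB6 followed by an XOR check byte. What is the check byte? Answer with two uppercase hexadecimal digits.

XOR the bytes together:
  start with 0x10
  0x10 ⊕ 0xD0 = 0xC0
  0xC0 ⊕ 0x6A = 0xAA
  0xAA ⊕ 0xF8 = 0x52
  0x52 ⊕ 0x87 = 0xD5
  0xD5 ⊕ 0xB6 = 0x63

63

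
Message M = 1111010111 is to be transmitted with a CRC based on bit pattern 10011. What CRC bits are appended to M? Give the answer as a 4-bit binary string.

0111

Append 4 zeros: 11110101110000. Divide by 10011 (XOR where the leading bit is 1):
  pos 0: 11110 XOR 10011 = 01101
  pos 1: 11011 XOR 10011 = 01000
  pos 2: 10000 XOR 10011 = 00011
  pos 5: 11111 XOR 10011 = 01100
  pos 6: 11000 XOR 10011 = 01011
  pos 7: 10110 XOR 10011 = 00101
  pos 9: 10100 XOR 10011 = 00111
Remainder (last 4 bits) = 0111. This is the CRC / FCS.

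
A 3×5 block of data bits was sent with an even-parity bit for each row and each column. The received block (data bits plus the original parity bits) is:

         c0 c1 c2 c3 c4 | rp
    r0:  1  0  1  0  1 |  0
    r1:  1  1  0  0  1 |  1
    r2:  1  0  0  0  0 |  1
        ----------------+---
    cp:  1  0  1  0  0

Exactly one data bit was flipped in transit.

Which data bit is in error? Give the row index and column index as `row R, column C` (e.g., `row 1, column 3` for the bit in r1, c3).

row 0, column 1

Recompute each row's even parity and compare to rp:
  r0: data parity 1, sent rp 0 → mismatch
  r1: data parity 1, sent rp 1 → ok
  r2: data parity 1, sent rp 1 → ok
Recompute each column's even parity and compare to cp:
  c0: data parity 1, sent cp 1 → ok
  c1: data parity 1, sent cp 0 → mismatch
  c2: data parity 1, sent cp 1 → ok
  c3: data parity 0, sent cp 0 → ok
  c4: data parity 0, sent cp 0 → ok
Exactly one row (r0) and one column (c1) fail → the flipped bit is at their intersection.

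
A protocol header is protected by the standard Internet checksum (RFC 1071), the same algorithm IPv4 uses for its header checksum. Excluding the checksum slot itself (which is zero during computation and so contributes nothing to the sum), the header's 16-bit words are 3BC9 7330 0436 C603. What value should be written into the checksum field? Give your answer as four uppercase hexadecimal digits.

One's-complement addition (fold any carry out of bit 15 back into bit 0):
  0x3BC9 + 0x7330 = 0x0AEF9
  0xAEF9 + 0x0436 = 0x0B32F
  0xB32F + 0xC603 = 0x17932 → wrap carry → 0x7933
One's-complement sum = 0x7933.
Checksum = ~0x7933 & 0xFFFF = 0x86CC.

86CC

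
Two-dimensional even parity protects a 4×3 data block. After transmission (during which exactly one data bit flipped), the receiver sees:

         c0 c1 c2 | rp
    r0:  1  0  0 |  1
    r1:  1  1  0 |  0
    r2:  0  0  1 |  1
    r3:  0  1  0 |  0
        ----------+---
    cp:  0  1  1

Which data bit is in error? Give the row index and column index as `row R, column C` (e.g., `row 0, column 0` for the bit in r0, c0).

Recompute each row's even parity and compare to rp:
  r0: data parity 1, sent rp 1 → ok
  r1: data parity 0, sent rp 0 → ok
  r2: data parity 1, sent rp 1 → ok
  r3: data parity 1, sent rp 0 → mismatch
Recompute each column's even parity and compare to cp:
  c0: data parity 0, sent cp 0 → ok
  c1: data parity 0, sent cp 1 → mismatch
  c2: data parity 1, sent cp 1 → ok
Exactly one row (r3) and one column (c1) fail → the flipped bit is at their intersection.

row 3, column 1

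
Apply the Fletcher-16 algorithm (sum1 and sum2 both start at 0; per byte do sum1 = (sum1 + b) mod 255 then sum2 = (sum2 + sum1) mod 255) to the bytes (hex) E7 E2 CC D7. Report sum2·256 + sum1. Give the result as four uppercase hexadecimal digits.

B96F

Running sums (mod 255):
  after byte 0 (E7): sum1=231, sum2=231
  after byte 1 (E2): sum1=202, sum2=178
  after byte 2 (CC): sum1=151, sum2=74
  after byte 3 (D7): sum1=111, sum2=185
Checksum = sum2·256 + sum1 = 185·256 + 111 = 47471 = 0xB96F.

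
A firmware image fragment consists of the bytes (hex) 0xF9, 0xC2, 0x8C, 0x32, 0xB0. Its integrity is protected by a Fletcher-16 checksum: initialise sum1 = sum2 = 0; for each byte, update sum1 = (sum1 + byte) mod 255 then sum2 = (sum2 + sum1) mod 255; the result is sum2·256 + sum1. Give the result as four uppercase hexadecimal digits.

Running sums (mod 255):
  after byte 0 (0xF9): sum1=249, sum2=249
  after byte 1 (0xC2): sum1=188, sum2=182
  after byte 2 (0x8C): sum1=73, sum2=0
  after byte 3 (0x32): sum1=123, sum2=123
  after byte 4 (0xB0): sum1=44, sum2=167
Checksum = sum2·256 + sum1 = 167·256 + 44 = 42796 = 0xA72C.

A72C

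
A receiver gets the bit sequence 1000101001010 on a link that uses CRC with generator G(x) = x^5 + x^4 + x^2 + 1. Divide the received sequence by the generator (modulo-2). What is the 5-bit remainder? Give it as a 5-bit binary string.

Modulo-2 division of 1000101001010 by 110101:
  pos 0: 100010 XOR 110101 = 010111
  pos 1: 101111 XOR 110101 = 011010
  pos 2: 110100 XOR 110101 = 000001
  pos 7: 101010 XOR 110101 = 011111
Remainder = 11111 (nonzero — an error is detected).

11111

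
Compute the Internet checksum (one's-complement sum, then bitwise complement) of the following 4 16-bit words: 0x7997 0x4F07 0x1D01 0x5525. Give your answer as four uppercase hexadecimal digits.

C53A

One's-complement addition (fold any carry out of bit 15 back into bit 0):
  0x7997 + 0x4F07 = 0x0C89E
  0xC89E + 0x1D01 = 0x0E59F
  0xE59F + 0x5525 = 0x13AC4 → wrap carry → 0x3AC5
One's-complement sum = 0x3AC5.
Checksum = ~0x3AC5 & 0xFFFF = 0xC53A.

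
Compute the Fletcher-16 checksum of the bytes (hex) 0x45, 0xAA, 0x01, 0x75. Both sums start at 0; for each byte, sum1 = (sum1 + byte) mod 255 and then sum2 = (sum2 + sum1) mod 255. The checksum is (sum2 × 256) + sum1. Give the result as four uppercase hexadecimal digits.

Running sums (mod 255):
  after byte 0 (0x45): sum1=69, sum2=69
  after byte 1 (0xAA): sum1=239, sum2=53
  after byte 2 (0x01): sum1=240, sum2=38
  after byte 3 (0x75): sum1=102, sum2=140
Checksum = sum2·256 + sum1 = 140·256 + 102 = 35942 = 0x8C66.

8C66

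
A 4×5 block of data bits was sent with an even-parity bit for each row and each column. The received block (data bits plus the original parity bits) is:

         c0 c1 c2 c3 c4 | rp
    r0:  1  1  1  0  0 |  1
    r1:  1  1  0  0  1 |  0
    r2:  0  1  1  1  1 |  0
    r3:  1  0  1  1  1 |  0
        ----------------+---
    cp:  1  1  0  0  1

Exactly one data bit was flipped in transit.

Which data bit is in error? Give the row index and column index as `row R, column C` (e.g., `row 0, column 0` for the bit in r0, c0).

row 1, column 2

Recompute each row's even parity and compare to rp:
  r0: data parity 1, sent rp 1 → ok
  r1: data parity 1, sent rp 0 → mismatch
  r2: data parity 0, sent rp 0 → ok
  r3: data parity 0, sent rp 0 → ok
Recompute each column's even parity and compare to cp:
  c0: data parity 1, sent cp 1 → ok
  c1: data parity 1, sent cp 1 → ok
  c2: data parity 1, sent cp 0 → mismatch
  c3: data parity 0, sent cp 0 → ok
  c4: data parity 1, sent cp 1 → ok
Exactly one row (r1) and one column (c2) fail → the flipped bit is at their intersection.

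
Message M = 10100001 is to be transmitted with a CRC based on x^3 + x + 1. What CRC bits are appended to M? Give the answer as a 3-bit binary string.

010

Append 3 zeros: 10100001000. Divide by 1011 (XOR where the leading bit is 1):
  pos 0: 1010 XOR 1011 = 0001
  pos 3: 1000 XOR 1011 = 0011
  pos 5: 1110 XOR 1011 = 0101
  pos 6: 1010 XOR 1011 = 0001
Remainder (last 3 bits) = 010. This is the CRC / FCS.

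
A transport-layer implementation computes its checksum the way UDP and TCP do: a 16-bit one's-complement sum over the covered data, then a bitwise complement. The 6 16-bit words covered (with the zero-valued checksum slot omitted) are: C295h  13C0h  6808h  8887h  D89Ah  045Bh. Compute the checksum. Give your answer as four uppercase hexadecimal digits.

5C24

One's-complement addition (fold any carry out of bit 15 back into bit 0):
  0xC295 + 0x13C0 = 0x0D655
  0xD655 + 0x6808 = 0x13E5D → wrap carry → 0x3E5E
  0x3E5E + 0x8887 = 0x0C6E5
  0xC6E5 + 0xD89A = 0x19F7F → wrap carry → 0x9F80
  0x9F80 + 0x045B = 0x0A3DB
One's-complement sum = 0xA3DB.
Checksum = ~0xA3DB & 0xFFFF = 0x5C24.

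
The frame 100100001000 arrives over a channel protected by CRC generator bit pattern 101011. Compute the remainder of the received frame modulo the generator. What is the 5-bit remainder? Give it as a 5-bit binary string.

01011

Modulo-2 division of 100100001000 by 101011:
  pos 0: 100100 XOR 101011 = 001111
  pos 2: 111100 XOR 101011 = 010111
  pos 3: 101111 XOR 101011 = 000100
  pos 6: 100000 XOR 101011 = 001011
Remainder = 01011 (nonzero — an error is detected).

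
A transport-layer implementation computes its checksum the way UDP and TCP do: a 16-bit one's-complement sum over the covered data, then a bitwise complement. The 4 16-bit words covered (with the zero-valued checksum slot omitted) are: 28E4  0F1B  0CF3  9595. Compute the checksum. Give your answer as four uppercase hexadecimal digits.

One's-complement addition (fold any carry out of bit 15 back into bit 0):
  0x28E4 + 0x0F1B = 0x037FF
  0x37FF + 0x0CF3 = 0x044F2
  0x44F2 + 0x9595 = 0x0DA87
One's-complement sum = 0xDA87.
Checksum = ~0xDA87 & 0xFFFF = 0x2578.

2578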